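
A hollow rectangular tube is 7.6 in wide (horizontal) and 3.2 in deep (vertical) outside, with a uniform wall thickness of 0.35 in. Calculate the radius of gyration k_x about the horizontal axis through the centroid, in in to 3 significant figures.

k_x ≈ 1.29 in

Treat the section as a set of non-overlapping primitives; coordinates are from the bounding-box lower-left.
Outer rectangle: 7.6 × 3.2, A = 24.32 in², y = 1.6 in, Ī = 20.753 in⁴.
Inner void (subtracted): 6.9 × 2.5, A = 17.25 in², y = 1.6 in, Ī = 8.9844 in⁴.
By symmetry the centroid is at mid-height, ȳ = 1.6 in.
All pieces are centred on the horizontal axis through the centroid, so I = ΣĪ (holes subtracted) = 11.769 in⁴.
Radius of gyration: k = √(I/A) = √(11.769 / 7.07) = 1.2902 in.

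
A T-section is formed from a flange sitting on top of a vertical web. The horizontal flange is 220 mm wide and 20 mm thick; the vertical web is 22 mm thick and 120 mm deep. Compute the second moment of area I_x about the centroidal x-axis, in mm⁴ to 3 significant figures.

Treat the section as a set of non-overlapping primitives; coordinates are from the bounding-box lower-left.
Flange: 220 × 20, A = 4 400 mm², y = 130 mm, Ī = 146 667 mm⁴.
Web: 22 × 120, A = 2 640 mm², y = 60 mm, Ī = 3 168 000 mm⁴.
Centroid: ȳ = ΣA·y / ΣA = 103.75 mm.
Transfer each piece to the centroidal x-axis using Ī + A·d² with d = y − 103.75:
  flange: d = 26.25 mm → contributes +3 178 542 mm⁴
  web: d = -43.75 mm → contributes +8 221 125 mm⁴
Total I = 11 399 667 mm⁴.

I_x ≈ 1.14 × 10⁷ mm⁴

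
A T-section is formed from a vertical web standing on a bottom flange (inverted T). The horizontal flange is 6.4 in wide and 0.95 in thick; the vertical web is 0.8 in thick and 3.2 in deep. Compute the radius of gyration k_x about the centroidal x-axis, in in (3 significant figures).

k_x ≈ 1.10 in

Decompose the section into non-overlapping parts with the origin at the bottom-left of its bounding rectangle.
Flange: 6.4 × 0.95, A = 6.08 in², y = 0.475 in, Ī = 0.45727 in⁴.
Web: 0.8 × 3.2, A = 2.56 in², y = 2.55 in, Ī = 2.1845 in⁴.
Centroid: ȳ = ΣA·y / ΣA = 1.0898 in.
Transfer each piece to the centroidal x-axis using Ī + A·d² with d = y − 1.0898:
  flange: d = -0.61481 in → contributes +2.7555 in⁴
  web: d = 1.4602 in → contributes +7.6428 in⁴
Total I = 10.398 in⁴.
Radius of gyration: k = √(I/A) = √(10.398 / 8.64) = 1.097 in.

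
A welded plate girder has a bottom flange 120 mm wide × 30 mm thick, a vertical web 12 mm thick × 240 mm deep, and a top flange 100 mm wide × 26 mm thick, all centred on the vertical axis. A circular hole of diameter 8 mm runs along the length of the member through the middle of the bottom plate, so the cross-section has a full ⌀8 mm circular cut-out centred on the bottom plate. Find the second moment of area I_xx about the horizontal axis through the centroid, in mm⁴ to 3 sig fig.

Decompose the section into non-overlapping parts with the origin at the bottom-left of its bounding rectangle.
Bottom plate: 120 × 30, A = 3 600 mm², y = 15 mm, Ī = 270 000 mm⁴.
Web plate: 12 × 240, A = 2 880 mm², y = 150 mm, Ī = 13 824 000 mm⁴.
Top plate: 100 × 26, A = 2 600 mm², y = 283 mm, Ī = 146 467 mm⁴.
Hole (subtracted): ⌀8, A = 50.265 mm², y = 15 mm, Ī = 201.06 mm⁴.
Centroid: ȳ = ΣA·y / ΣA = 135.23 mm.
Transfer each piece to the horizontal axis through the centroid using Ī + A·d² with d = y − 135.23:
  bottom plate: d = -120.23 mm → contributes +52 304 598 mm⁴
  web plate: d = 14.775 mm → contributes +14 452 704 mm⁴
  top plate: d = 147.77 mm → contributes +56 923 824 mm⁴
  hole: d = -120.23 mm → contributes −726 741 mm⁴
Total I = 122 954 385 mm⁴.

I_xx ≈ 1.23 × 10⁸ mm⁴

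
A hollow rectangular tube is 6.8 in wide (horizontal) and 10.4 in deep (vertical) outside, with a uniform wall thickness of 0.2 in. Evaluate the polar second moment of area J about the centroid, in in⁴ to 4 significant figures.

Break the section into simple shapes (no overlaps), measuring from the bottom-left corner of the bounding box.
Outer rectangle: 6.8 × 10.4, A = 70.72 in², y = 5.2 in, Ī = 637.423 in⁴.
Inner void (subtracted): 6.4 × 10, A = 64 in², y = 5.2 in, Ī = 533.333 in⁴.
By symmetry the centroid is at mid-height, ȳ = 5.2 in.
All pieces are centred on the centroidal x-axis, so I = ΣĪ (holes subtracted) = 104.09 in⁴.
Repeating about the centroidal y-axis gives I_y = 54.0544 in⁴.
Polar second moment: J = I_x + I_y = 158.144 in⁴.

J ≈ 158.1 in⁴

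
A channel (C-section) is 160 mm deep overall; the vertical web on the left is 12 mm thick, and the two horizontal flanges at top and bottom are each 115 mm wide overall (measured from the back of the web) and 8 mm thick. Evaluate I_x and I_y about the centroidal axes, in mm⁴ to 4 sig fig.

I_x ≈ 1.362 × 10⁷ mm⁴, I_y ≈ 4.412 × 10⁶ mm⁴

Split into non-overlapping primitives; take the origin at the lower-left of the bounding box.
Web: 12 × 160, A = 1 920 mm², y = 80 mm, Ī = 4 096 000 mm⁴.
Top flange (beyond web): 103 × 8, A = 824 mm², y = 156 mm, Ī = 4394.67 mm⁴.
Bottom flange (beyond web): 103 × 8, A = 824 mm², y = 4 mm, Ī = 4394.67 mm⁴.
By symmetry the centroid is at mid-height, ȳ = 80 mm.
Transfer each piece to the centroidal x-axis using Ī + A·d² with d = y − 80:
  web: d = 0 mm → contributes +4 096 000 mm⁴
  top flange (beyond web): d = 76 mm → contributes +4 763 819 mm⁴
  bottom flange (beyond web): d = -76 mm → contributes +4 763 819 mm⁴
Total I = 13 623 637 mm⁴.
For the y-axis: x̄ = 32.5583 mm.
Repeating about the centroidal y-axis gives I_y = 4 412 045 mm⁴.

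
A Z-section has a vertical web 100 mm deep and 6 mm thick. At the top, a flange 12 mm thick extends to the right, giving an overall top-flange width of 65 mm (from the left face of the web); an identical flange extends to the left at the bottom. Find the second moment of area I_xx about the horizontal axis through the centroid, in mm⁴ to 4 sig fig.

I_xx ≈ 3.258 × 10⁶ mm⁴

Split into non-overlapping primitives; take the origin at the lower-left of the bounding box.
Web: 6 × 100, A = 600 mm², y = 50 mm, Ī = 500 000 mm⁴.
Top flange (beyond web): 59 × 12, A = 708 mm², y = 94 mm, Ī = 8 496 mm⁴.
Bottom flange (beyond web): 59 × 12, A = 708 mm², y = 6 mm, Ī = 8 496 mm⁴.
Centroid: ȳ = ΣA·y / ΣA = 50 mm.
Transfer each piece to the horizontal axis through the centroid using Ī + A·d² with d = y − 50:
  web: d = 0 mm → contributes +500 000 mm⁴
  top flange (beyond web): d = 44 mm → contributes +1 379 184 mm⁴
  bottom flange (beyond web): d = -44 mm → contributes +1 379 184 mm⁴
Total I = 3 258 368 mm⁴.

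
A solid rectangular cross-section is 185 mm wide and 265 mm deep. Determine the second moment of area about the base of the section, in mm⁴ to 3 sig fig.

The section: 185 × 265, A = 49 025 mm², y = 132.5 mm, Ī = 286 898 385 mm⁴.
Transfer it to the bottom edge using Ī + A·d² with d = y − 0:
  the section: d = 132.5 mm → contributes +1 147 593 542 mm⁴
Total I = 1 147 593 542 mm⁴.

I_base ≈ 1.15 × 10⁹ mm⁴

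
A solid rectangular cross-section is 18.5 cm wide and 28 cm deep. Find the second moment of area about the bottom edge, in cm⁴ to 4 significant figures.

The section: 18.5 × 28, A = 518 cm², y = 14 cm, Ī = 33842.7 cm⁴.
Transfer it to a horizontal axis along the bottom face using Ī + A·d² with d = y − 0:
  the section: d = 14 cm → contributes +135 371 cm⁴
Total I = 135 371 cm⁴.

I_base ≈ 1.354 × 10⁵ cm⁴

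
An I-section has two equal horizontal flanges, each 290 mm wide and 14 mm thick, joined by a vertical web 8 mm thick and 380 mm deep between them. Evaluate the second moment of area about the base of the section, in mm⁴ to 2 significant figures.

I_base ≈ 8.2 × 10⁸ mm⁴

Treat the section as a set of non-overlapping primitives; coordinates are from the bounding-box lower-left.
Bottom flange: 290 × 14, A = 4 060 mm², y = 7 mm, Ī = 66 313 mm⁴.
Web: 8 × 380, A = 3 040 mm², y = 204 mm, Ī = 36 581 333 mm⁴.
Top flange: 290 × 14, A = 4 060 mm², y = 401 mm, Ī = 66 313 mm⁴.
Transfer each piece to the base of the section using Ī + A·d² with d = y − 0:
  bottom flange: d = 7 mm → contributes +265 253 mm⁴
  web: d = 204 mm → contributes +163 093 973 mm⁴
  top flange: d = 401 mm → contributes +652 918 373 mm⁴
Total I = 816 277 600 mm⁴.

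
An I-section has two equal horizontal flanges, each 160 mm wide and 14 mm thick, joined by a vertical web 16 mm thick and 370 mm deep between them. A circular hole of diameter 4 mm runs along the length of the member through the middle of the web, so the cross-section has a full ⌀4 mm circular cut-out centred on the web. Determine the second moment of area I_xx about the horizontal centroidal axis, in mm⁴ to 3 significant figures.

Split into non-overlapping primitives; take the origin at the lower-left of the bounding box.
Bottom flange: 160 × 14, A = 2 240 mm², y = 7 mm, Ī = 36 587 mm⁴.
Web: 16 × 370, A = 5 920 mm², y = 199 mm, Ī = 67 537 333 mm⁴.
Top flange: 160 × 14, A = 2 240 mm², y = 391 mm, Ī = 36 587 mm⁴.
Hole (subtracted): ⌀4, A = 12.566 mm², y = 199 mm, Ī = 12.566 mm⁴.
By symmetry the centroid is at mid-height, ȳ = 199 mm.
Transfer each piece to the horizontal centroidal axis using Ī + A·d² with d = y − 199:
  bottom flange: d = -192 mm → contributes +82 611 947 mm⁴
  web: d = 0 mm → contributes +67 537 333 mm⁴
  top flange: d = 192 mm → contributes +82 611 947 mm⁴
  hole: d = 0 mm → contributes −12.566 mm⁴
Total I = 232 761 214 mm⁴.

I_xx ≈ 2.33 × 10⁸ mm⁴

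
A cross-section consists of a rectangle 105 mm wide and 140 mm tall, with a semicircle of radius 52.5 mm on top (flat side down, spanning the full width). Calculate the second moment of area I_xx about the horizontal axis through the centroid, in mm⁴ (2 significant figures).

Treat the section as a set of non-overlapping primitives; coordinates are from the bounding-box lower-left.
Rectangular body: 105 × 140, A = 14 700 mm², y = 70 mm, Ī = 24 010 000 mm⁴.
Semicircular cap: semicircle r = 52.5, A = 4 330 mm², y = 162.3 mm, Ī = 833 814 mm⁴.
Centroid: ȳ = ΣA·y / ΣA = 91 mm.
Transfer each piece to the horizontal axis through the centroid using Ī + A·d² with d = y − 91:
  rectangular body: d = -21 mm → contributes +30 489 930 mm⁴
  semicircular cap: d = 71.29 mm → contributes +22 835 156 mm⁴
Total I = 53 325 086 mm⁴.

I_xx ≈ 5.3 × 10⁷ mm⁴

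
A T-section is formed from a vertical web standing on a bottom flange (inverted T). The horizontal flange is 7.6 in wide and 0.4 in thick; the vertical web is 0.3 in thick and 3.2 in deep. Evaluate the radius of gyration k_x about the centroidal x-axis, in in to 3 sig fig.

Decompose the section into non-overlapping parts with the origin at the bottom-left of its bounding rectangle.
Flange: 7.6 × 0.4, A = 3.04 in², y = 0.2 in, Ī = 0.040533 in⁴.
Web: 0.3 × 3.2, A = 0.96 in², y = 2 in, Ī = 0.8192 in⁴.
Centroid: ȳ = ΣA·y / ΣA = 0.632 in.
Transfer each piece to the centroidal x-axis using Ī + A·d² with d = y − 0.632:
  flange: d = -0.432 in → contributes +0.60787 in⁴
  web: d = 1.368 in → contributes +2.6158 in⁴
Total I = 3.2236 in⁴.
Radius of gyration: k = √(I/A) = √(3.2236 / 4) = 0.89772 in.

k_x ≈ 0.898 in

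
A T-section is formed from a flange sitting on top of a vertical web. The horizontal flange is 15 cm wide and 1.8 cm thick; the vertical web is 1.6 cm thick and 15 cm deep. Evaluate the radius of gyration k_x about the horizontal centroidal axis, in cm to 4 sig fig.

k_x ≈ 5.152 cm

Decompose the section into non-overlapping parts with the origin at the bottom-left of its bounding rectangle.
Flange: 15 × 1.8, A = 27 cm², y = 15.9 cm, Ī = 7.29 cm⁴.
Web: 1.6 × 15, A = 24 cm², y = 7.5 cm, Ī = 450 cm⁴.
Centroid: ȳ = ΣA·y / ΣA = 11.9471 cm.
Transfer each piece to the horizontal centroidal axis using Ī + A·d² with d = y − 11.9471:
  flange: d = 3.95294 cm → contributes +429.185 cm⁴
  web: d = -4.44706 cm → contributes +924.632 cm⁴
Total I = 1353.82 cm⁴.
Radius of gyration: k = √(I/A) = √(1353.82 / 51) = 5.15223 cm.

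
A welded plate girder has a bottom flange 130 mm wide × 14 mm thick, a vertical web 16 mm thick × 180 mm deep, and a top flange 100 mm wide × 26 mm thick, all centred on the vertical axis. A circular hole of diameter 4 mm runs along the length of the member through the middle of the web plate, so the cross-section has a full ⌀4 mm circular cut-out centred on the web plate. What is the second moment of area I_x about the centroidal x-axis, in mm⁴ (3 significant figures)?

Decompose the section into non-overlapping parts with the origin at the bottom-left of its bounding rectangle.
Bottom plate: 130 × 14, A = 1 820 mm², y = 7 mm, Ī = 29 727 mm⁴.
Web plate: 16 × 180, A = 2 880 mm², y = 104 mm, Ī = 7 776 000 mm⁴.
Top plate: 100 × 26, A = 2 600 mm², y = 207 mm, Ī = 146 467 mm⁴.
Hole (subtracted): ⌀4, A = 12.566 mm², y = 104 mm, Ī = 12.566 mm⁴.
Centroid: ȳ = ΣA·y / ΣA = 116.52 mm.
Transfer each piece to the centroidal x-axis using Ī + A·d² with d = y − 116.52:
  bottom plate: d = -109.52 mm → contributes +21 861 121 mm⁴
  web plate: d = -12.523 mm → contributes +8 227 652 mm⁴
  top plate: d = 90.477 mm → contributes +21 430 329 mm⁴
  hole: d = -12.523 mm → contributes −1983.3 mm⁴
Total I = 51 517 118 mm⁴.

I_x ≈ 5.15 × 10⁷ mm⁴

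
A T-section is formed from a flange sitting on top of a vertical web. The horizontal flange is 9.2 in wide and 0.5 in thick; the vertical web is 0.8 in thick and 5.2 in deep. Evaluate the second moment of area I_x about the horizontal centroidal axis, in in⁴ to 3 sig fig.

Split into non-overlapping primitives; take the origin at the lower-left of the bounding box.
Flange: 9.2 × 0.5, A = 4.6 in², y = 5.45 in, Ī = 0.095833 in⁴.
Web: 0.8 × 5.2, A = 4.16 in², y = 2.6 in, Ī = 9.3739 in⁴.
Centroid: ȳ = ΣA·y / ΣA = 4.0966 in.
Transfer each piece to the horizontal centroidal axis using Ī + A·d² with d = y − 4.0966:
  flange: d = 1.3534 in → contributes +8.5219 in⁴
  web: d = -1.4966 in → contributes +18.691 in⁴
Total I = 27.213 in⁴.

I_x ≈ 27.2 in⁴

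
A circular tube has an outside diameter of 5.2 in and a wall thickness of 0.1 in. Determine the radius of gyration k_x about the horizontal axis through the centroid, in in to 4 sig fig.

Split into non-overlapping primitives; take the origin at the lower-left of the bounding box.
Outer circle: ⌀5.2, A = 21.2372 in², y = 2.6 in, Ī = 35.8908 in⁴.
Bore (subtracted): ⌀5, A = 19.635 in², y = 2.6 in, Ī = 30.6796 in⁴.
By symmetry the centroid is at mid-height, ȳ = 2.6 in.
All pieces are centred on the horizontal axis through the centroid, so I = ΣĪ (holes subtracted) = 5.2112 in⁴.
Radius of gyration: k = √(I/A) = √(5.2112 / 1.60221) = 1.80347 in.

k_x ≈ 1.803 in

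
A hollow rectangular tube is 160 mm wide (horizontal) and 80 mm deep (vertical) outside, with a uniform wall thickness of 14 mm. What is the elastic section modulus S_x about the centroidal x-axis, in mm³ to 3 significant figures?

Split into non-overlapping primitives; take the origin at the lower-left of the bounding box.
Outer rectangle: 160 × 80, A = 12 800 mm², y = 40 mm, Ī = 6 826 667 mm⁴.
Inner void (subtracted): 132 × 52, A = 6 864 mm², y = 40 mm, Ī = 1 546 688 mm⁴.
By symmetry the centroid is at mid-height, ȳ = 40 mm.
All pieces are centred on the centroidal x-axis, so I = ΣĪ (holes subtracted) = 5 279 979 mm⁴.
Extreme fibre distance c = 40 mm; S = I/c = 131 999 mm³.

S_x ≈ 1.32 × 10⁵ mm³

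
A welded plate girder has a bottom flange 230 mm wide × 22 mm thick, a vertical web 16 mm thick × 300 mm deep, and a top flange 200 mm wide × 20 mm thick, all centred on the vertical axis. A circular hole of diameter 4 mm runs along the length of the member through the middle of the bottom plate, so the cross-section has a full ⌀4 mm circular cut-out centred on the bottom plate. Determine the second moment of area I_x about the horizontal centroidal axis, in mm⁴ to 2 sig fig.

I_x ≈ 2.7 × 10⁸ mm⁴

Break the section into simple shapes (no overlaps), measuring from the bottom-left corner of the bounding box.
Bottom plate: 230 × 22, A = 5 060 mm², y = 11 mm, Ī = 204 087 mm⁴.
Web plate: 16 × 300, A = 4 800 mm², y = 172 mm, Ī = 36 000 000 mm⁴.
Top plate: 200 × 20, A = 4 000 mm², y = 332 mm, Ī = 133 333 mm⁴.
Hole (subtracted): ⌀4, A = 12.57 mm², y = 11 mm, Ī = 12.57 mm⁴.
Centroid: ȳ = ΣA·y / ΣA = 159.5 mm.
Transfer each piece to the horizontal centroidal axis using Ī + A·d² with d = y − 159.5:
  bottom plate: d = -148.5 mm → contributes +111 837 977 mm⁴
  web plate: d = 12.47 mm → contributes +36 746 053 mm⁴
  top plate: d = 172.5 mm → contributes +119 112 883 mm⁴
  hole: d = -148.5 mm → contributes −277 252 mm⁴
Total I = 267 419 661 mm⁴.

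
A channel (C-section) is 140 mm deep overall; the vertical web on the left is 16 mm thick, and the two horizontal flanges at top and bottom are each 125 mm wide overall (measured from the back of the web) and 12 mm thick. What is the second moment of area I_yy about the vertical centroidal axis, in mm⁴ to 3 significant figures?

I_yy ≈ 7.35 × 10⁶ mm⁴

Decompose the section into non-overlapping parts with the origin at the bottom-left of its bounding rectangle.
Web: 16 × 140, A = 2 240 mm², x = 8 mm, Ī = 47 787 mm⁴.
Top flange (beyond web): 109 × 12, A = 1 308 mm², x = 70.5 mm, Ī = 1 295 029 mm⁴.
Bottom flange (beyond web): 109 × 12, A = 1 308 mm², x = 70.5 mm, Ī = 1 295 029 mm⁴.
Centroid: x̄ = ΣA·x / ΣA = 41.67 mm.
Transfer each piece to the vertical centroidal axis using Ī + A·d² with d = x − 41.67:
  web: d = -33.67 mm → contributes +2 587 158 mm⁴
  top flange (beyond web): d = 28.83 mm → contributes +2 382 222 mm⁴
  bottom flange (beyond web): d = 28.83 mm → contributes +2 382 222 mm⁴
Total I = 7 351 601 mm⁴.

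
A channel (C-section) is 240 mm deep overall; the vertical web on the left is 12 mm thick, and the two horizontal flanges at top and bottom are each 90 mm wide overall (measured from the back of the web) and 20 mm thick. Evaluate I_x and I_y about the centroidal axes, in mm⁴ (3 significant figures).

I_x ≈ 5.17 × 10⁷ mm⁴, I_y ≈ 4.65 × 10⁶ mm⁴

Decompose the section into non-overlapping parts with the origin at the bottom-left of its bounding rectangle.
Web: 12 × 240, A = 2 880 mm², y = 120 mm, Ī = 13 824 000 mm⁴.
Top flange (beyond web): 78 × 20, A = 1 560 mm², y = 230 mm, Ī = 52 000 mm⁴.
Bottom flange (beyond web): 78 × 20, A = 1 560 mm², y = 10 mm, Ī = 52 000 mm⁴.
By symmetry the centroid is at mid-height, ȳ = 120 mm.
Transfer each piece to the centroidal x-axis using Ī + A·d² with d = y − 120:
  web: d = 0 mm → contributes +13 824 000 mm⁴
  top flange (beyond web): d = 110 mm → contributes +18 928 000 mm⁴
  bottom flange (beyond web): d = -110 mm → contributes +18 928 000 mm⁴
Total I = 51 680 000 mm⁴.
For the y-axis: x̄ = 29.4 mm.
Repeating about the centroidal y-axis gives I_y = 4 649 040 mm⁴.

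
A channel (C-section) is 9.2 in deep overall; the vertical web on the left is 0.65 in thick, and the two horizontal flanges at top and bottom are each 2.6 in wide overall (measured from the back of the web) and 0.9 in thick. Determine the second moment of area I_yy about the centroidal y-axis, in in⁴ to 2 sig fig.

Break the section into simple shapes (no overlaps), measuring from the bottom-left corner of the bounding box.
Web: 0.65 × 9.2, A = 5.98 in², x = 0.325 in, Ī = 0.2105 in⁴.
Top flange (beyond web): 1.95 × 0.9, A = 1.755 in², x = 1.625 in, Ī = 0.5561 in⁴.
Bottom flange (beyond web): 1.95 × 0.9, A = 1.755 in², x = 1.625 in, Ī = 0.5561 in⁴.
Centroid: x̄ = ΣA·x / ΣA = 0.8058 in.
Transfer each piece to the centroidal y-axis using Ī + A·d² with d = x − 0.8058:
  web: d = -0.4808 in → contributes +1.593 in⁴
  top flange (beyond web): d = 0.8192 in → contributes +1.734 in⁴
  bottom flange (beyond web): d = 0.8192 in → contributes +1.734 in⁴
Total I = 5.061 in⁴.

I_yy ≈ 5.1 in⁴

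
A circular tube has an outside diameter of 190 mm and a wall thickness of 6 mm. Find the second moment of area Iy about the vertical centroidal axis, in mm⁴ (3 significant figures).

Decompose the section into non-overlapping parts with the origin at the bottom-left of its bounding rectangle.
Outer circle: ⌀190, A = 28 353 mm², x = 95 mm, Ī = 63 971 171 mm⁴.
Bore (subtracted): ⌀178, A = 24 885 mm², x = 95 mm, Ī = 49 277 641 mm⁴.
By symmetry the centroid is at mid-width, x̄ = 95 mm.
All pieces are centred on the vertical centroidal axis, so I = ΣĪ (holes subtracted) = 14 693 530 mm⁴.

Iy ≈ 1.47 × 10⁷ mm⁴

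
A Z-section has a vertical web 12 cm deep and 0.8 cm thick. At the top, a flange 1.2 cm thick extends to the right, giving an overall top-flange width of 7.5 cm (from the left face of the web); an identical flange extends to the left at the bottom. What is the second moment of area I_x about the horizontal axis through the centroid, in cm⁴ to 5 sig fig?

Break the section into simple shapes (no overlaps), measuring from the bottom-left corner of the bounding box.
Web: 0.8 × 12, A = 9.6 cm², y = 6 cm, Ī = 115.2 cm⁴.
Top flange (beyond web): 6.7 × 1.2, A = 8.04 cm², y = 11.4 cm, Ī = 0.9648 cm⁴.
Bottom flange (beyond web): 6.7 × 1.2, A = 8.04 cm², y = 0.6 cm, Ī = 0.9648 cm⁴.
Centroid: ȳ = ΣA·y / ΣA = 6 cm.
Transfer each piece to the horizontal axis through the centroid using Ī + A·d² with d = y − 6:
  web: d = 0 cm → contributes +115.2 cm⁴
  top flange (beyond web): d = 5.4 cm → contributes +235.4112 cm⁴
  bottom flange (beyond web): d = -5.4 cm → contributes +235.4112 cm⁴
Total I = 586.0224 cm⁴.

I_x ≈ 586.02 cm⁴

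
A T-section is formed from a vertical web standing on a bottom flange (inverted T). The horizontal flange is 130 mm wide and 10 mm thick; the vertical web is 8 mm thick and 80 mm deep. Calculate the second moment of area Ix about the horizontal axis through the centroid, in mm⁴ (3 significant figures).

Ix ≈ 1.22 × 10⁶ mm⁴

Break the section into simple shapes (no overlaps), measuring from the bottom-left corner of the bounding box.
Flange: 130 × 10, A = 1 300 mm², y = 5 mm, Ī = 10 833 mm⁴.
Web: 8 × 80, A = 640 mm², y = 50 mm, Ī = 341 333 mm⁴.
Centroid: ȳ = ΣA·y / ΣA = 19.845 mm.
Transfer each piece to the horizontal axis through the centroid using Ī + A·d² with d = y − 19.845:
  flange: d = -14.845 mm → contributes +297 333 mm⁴
  web: d = 30.155 mm → contributes +923 287 mm⁴
Total I = 1 220 620 mm⁴.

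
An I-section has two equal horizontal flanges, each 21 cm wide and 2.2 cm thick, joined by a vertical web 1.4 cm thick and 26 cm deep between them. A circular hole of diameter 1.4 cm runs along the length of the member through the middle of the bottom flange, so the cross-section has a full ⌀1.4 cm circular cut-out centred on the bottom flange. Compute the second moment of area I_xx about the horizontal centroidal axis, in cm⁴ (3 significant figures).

Treat the section as a set of non-overlapping primitives; coordinates are from the bounding-box lower-left.
Bottom flange: 21 × 2.2, A = 46.2 cm², y = 1.1 cm, Ī = 18.634 cm⁴.
Web: 1.4 × 26, A = 36.4 cm², y = 15.2 cm, Ī = 2050.5 cm⁴.
Top flange: 21 × 2.2, A = 46.2 cm², y = 29.3 cm, Ī = 18.634 cm⁴.
Hole (subtracted): ⌀1.4, A = 1.5394 cm², y = 1.1 cm, Ī = 0.18857 cm⁴.
Centroid: ȳ = ΣA·y / ΣA = 15.371 cm.
Transfer each piece to the horizontal centroidal axis using Ī + A·d² with d = y − 15.371:
  bottom flange: d = -14.271 cm → contributes +9427.2 cm⁴
  web: d = -0.17056 cm → contributes +2051.6 cm⁴
  top flange: d = 13.929 cm → contributes +8982.8 cm⁴
  hole: d = -14.271 cm → contributes −313.68 cm⁴
Total I = 20 148 cm⁴.

I_xx ≈ 2.01 × 10⁴ cm⁴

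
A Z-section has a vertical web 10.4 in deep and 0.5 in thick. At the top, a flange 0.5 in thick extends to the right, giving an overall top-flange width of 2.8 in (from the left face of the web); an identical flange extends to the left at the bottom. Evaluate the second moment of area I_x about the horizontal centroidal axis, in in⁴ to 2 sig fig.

I_x ≈ 100 in⁴

Decompose the section into non-overlapping parts with the origin at the bottom-left of its bounding rectangle.
Web: 0.5 × 10.4, A = 5.2 in², y = 5.2 in, Ī = 46.87 in⁴.
Top flange (beyond web): 2.3 × 0.5, A = 1.15 in², y = 10.15 in, Ī = 0.02396 in⁴.
Bottom flange (beyond web): 2.3 × 0.5, A = 1.15 in², y = 0.25 in, Ī = 0.02396 in⁴.
Centroid: ȳ = ΣA·y / ΣA = 5.2 in.
Transfer each piece to the horizontal centroidal axis using Ī + A·d² with d = y − 5.2:
  web: d = 0 in → contributes +46.87 in⁴
  top flange (beyond web): d = 4.95 in → contributes +28.2 in⁴
  bottom flange (beyond web): d = -4.95 in → contributes +28.2 in⁴
Total I = 103.3 in⁴.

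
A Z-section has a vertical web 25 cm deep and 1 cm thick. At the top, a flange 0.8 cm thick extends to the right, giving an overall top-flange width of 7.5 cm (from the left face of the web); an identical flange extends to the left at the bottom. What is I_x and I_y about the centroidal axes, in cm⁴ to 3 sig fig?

Break the section into simple shapes (no overlaps), measuring from the bottom-left corner of the bounding box.
Web: 1 × 25, A = 25 cm², y = 12.5 cm, Ī = 1302.1 cm⁴.
Top flange (beyond web): 6.5 × 0.8, A = 5.2 cm², y = 24.6 cm, Ī = 0.27733 cm⁴.
Bottom flange (beyond web): 6.5 × 0.8, A = 5.2 cm², y = 0.4 cm, Ī = 0.27733 cm⁴.
Centroid: ȳ = ΣA·y / ΣA = 12.5 cm.
Transfer each piece to the centroidal x-axis using Ī + A·d² with d = y − 12.5:
  web: d = 0 cm → contributes +1302.1 cm⁴
  top flange (beyond web): d = 12.1 cm → contributes +761.61 cm⁴
  bottom flange (beyond web): d = -12.1 cm → contributes +761.61 cm⁴
Total I = 2825.3 cm⁴.
For the y-axis: x̄ = 7 cm.
Repeating about the centroidal y-axis gives I_y = 184.95 cm⁴.

I_x ≈ 2830 cm⁴, I_y ≈ 185 cm⁴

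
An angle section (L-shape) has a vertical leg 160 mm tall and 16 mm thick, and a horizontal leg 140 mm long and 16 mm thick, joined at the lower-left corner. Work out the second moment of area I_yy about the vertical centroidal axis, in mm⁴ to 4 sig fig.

I_yy ≈ 8.074 × 10⁶ mm⁴

Treat the section as a set of non-overlapping primitives; coordinates are from the bounding-box lower-left.
Vertical leg: 16 × 160, A = 2 560 mm², x = 8 mm, Ī = 54613.3 mm⁴.
Horizontal leg (remainder): 124 × 16, A = 1 984 mm², x = 78 mm, Ī = 2 542 165 mm⁴.
Centroid: x̄ = ΣA·x / ΣA = 38.5634 mm.
Transfer each piece to the vertical centroidal axis using Ī + A·d² with d = x − 38.5634:
  vertical leg: d = -30.5634 mm → contributes +2 445 961 mm⁴
  horizontal leg (remainder): d = 39.4366 mm → contributes +5 627 775 mm⁴
Total I = 8 073 736 mm⁴.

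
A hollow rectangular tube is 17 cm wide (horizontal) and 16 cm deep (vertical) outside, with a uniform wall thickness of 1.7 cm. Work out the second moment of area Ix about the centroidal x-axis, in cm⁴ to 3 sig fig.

Ix ≈ 3540 cm⁴

Split into non-overlapping primitives; take the origin at the lower-left of the bounding box.
Outer rectangle: 17 × 16, A = 272 cm², y = 8 cm, Ī = 5802.7 cm⁴.
Inner void (subtracted): 13.6 × 12.6, A = 171.36 cm², y = 8 cm, Ī = 2267.1 cm⁴.
By symmetry the centroid is at mid-height, ȳ = 8 cm.
All pieces are centred on the centroidal x-axis, so I = ΣĪ (holes subtracted) = 3535.6 cm⁴.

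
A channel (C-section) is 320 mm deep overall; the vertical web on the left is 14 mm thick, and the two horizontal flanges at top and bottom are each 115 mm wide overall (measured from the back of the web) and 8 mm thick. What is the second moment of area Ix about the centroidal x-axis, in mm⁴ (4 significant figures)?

Treat the section as a set of non-overlapping primitives; coordinates are from the bounding-box lower-left.
Web: 14 × 320, A = 4 480 mm², y = 160 mm, Ī = 38 229 333 mm⁴.
Top flange (beyond web): 101 × 8, A = 808 mm², y = 316 mm, Ī = 4309.33 mm⁴.
Bottom flange (beyond web): 101 × 8, A = 808 mm², y = 4 mm, Ī = 4309.33 mm⁴.
By symmetry the centroid is at mid-height, ȳ = 160 mm.
Transfer each piece to the centroidal x-axis using Ī + A·d² with d = y − 160:
  web: d = 0 mm → contributes +38 229 333 mm⁴
  top flange (beyond web): d = 156 mm → contributes +19 667 797 mm⁴
  bottom flange (beyond web): d = -156 mm → contributes +19 667 797 mm⁴
Total I = 77 564 928 mm⁴.

Ix ≈ 7.756 × 10⁷ mm⁴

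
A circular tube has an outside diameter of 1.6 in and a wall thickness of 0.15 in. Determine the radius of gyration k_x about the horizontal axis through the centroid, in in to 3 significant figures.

k_x ≈ 0.515 in

Decompose the section into non-overlapping parts with the origin at the bottom-left of its bounding rectangle.
Outer circle: ⌀1.6, A = 2.0106 in², y = 0.8 in, Ī = 0.3217 in⁴.
Bore (subtracted): ⌀1.3, A = 1.3273 in², y = 0.8 in, Ī = 0.1402 in⁴.
By symmetry the centroid is at mid-height, ȳ = 0.8 in.
All pieces are centred on the horizontal axis through the centroid, so I = ΣĪ (holes subtracted) = 0.1815 in⁴.
Radius of gyration: k = √(I/A) = √(0.1815 / 0.6833) = 0.51539 in.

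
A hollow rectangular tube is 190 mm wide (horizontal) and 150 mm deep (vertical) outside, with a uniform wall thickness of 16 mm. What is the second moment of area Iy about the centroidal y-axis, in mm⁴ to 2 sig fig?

Iy ≈ 4.7 × 10⁷ mm⁴

Break the section into simple shapes (no overlaps), measuring from the bottom-left corner of the bounding box.
Outer rectangle: 190 × 150, A = 28 500 mm², x = 95 mm, Ī = 85 737 500 mm⁴.
Inner void (subtracted): 158 × 118, A = 18 644 mm², x = 95 mm, Ī = 38 785 735 mm⁴.
By symmetry the centroid is at mid-width, x̄ = 95 mm.
All pieces are centred on the centroidal y-axis, so I = ΣĪ (holes subtracted) = 46 951 765 mm⁴.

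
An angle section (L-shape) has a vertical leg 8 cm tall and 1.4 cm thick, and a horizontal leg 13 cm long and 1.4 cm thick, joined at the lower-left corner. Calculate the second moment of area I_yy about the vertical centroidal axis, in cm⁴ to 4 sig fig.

I_yy ≈ 464.0 cm⁴

Decompose the section into non-overlapping parts with the origin at the bottom-left of its bounding rectangle.
Vertical leg: 1.4 × 8, A = 11.2 cm², x = 0.7 cm, Ī = 1.82933 cm⁴.
Horizontal leg (remainder): 11.6 × 1.4, A = 16.24 cm², x = 7.2 cm, Ī = 182.105 cm⁴.
Centroid: x̄ = ΣA·x / ΣA = 4.54694 cm.
Transfer each piece to the vertical centroidal axis using Ī + A·d² with d = x − 4.54694:
  vertical leg: d = -3.84694 cm → contributes +167.577 cm⁴
  horizontal leg (remainder): d = 2.65306 cm → contributes +296.414 cm⁴
Total I = 463.991 cm⁴.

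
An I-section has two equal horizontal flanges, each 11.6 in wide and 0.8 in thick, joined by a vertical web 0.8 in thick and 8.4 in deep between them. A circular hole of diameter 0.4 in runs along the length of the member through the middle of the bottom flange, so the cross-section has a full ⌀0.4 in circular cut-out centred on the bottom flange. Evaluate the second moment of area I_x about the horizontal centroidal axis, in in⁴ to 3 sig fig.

I_x ≈ 431 in⁴

Decompose the section into non-overlapping parts with the origin at the bottom-left of its bounding rectangle.
Bottom flange: 11.6 × 0.8, A = 9.28 in², y = 0.4 in, Ī = 0.49493 in⁴.
Web: 0.8 × 8.4, A = 6.72 in², y = 5 in, Ī = 39.514 in⁴.
Top flange: 11.6 × 0.8, A = 9.28 in², y = 9.6 in, Ī = 0.49493 in⁴.
Hole (subtracted): ⌀0.4, A = 0.12566 in², y = 0.4 in, Ī = 0.0012566 in⁴.
Centroid: ȳ = ΣA·y / ΣA = 5.023 in.
Transfer each piece to the horizontal centroidal axis using Ī + A·d² with d = y − 5.023:
  bottom flange: d = -4.623 in → contributes +198.83 in⁴
  web: d = -0.02298 in → contributes +39.517 in⁴
  top flange: d = 4.577 in → contributes +194.9 in⁴
  hole: d = -4.623 in → contributes −2.6869 in⁴
Total I = 430.56 in⁴.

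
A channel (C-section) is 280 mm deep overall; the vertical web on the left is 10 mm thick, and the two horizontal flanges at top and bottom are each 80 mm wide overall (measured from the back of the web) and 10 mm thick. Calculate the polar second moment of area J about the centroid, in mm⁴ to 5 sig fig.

Break the section into simple shapes (no overlaps), measuring from the bottom-left corner of the bounding box.
Web: 10 × 280, A = 2 800 mm², y = 140 mm, Ī = 18 293 333 mm⁴.
Top flange (beyond web): 70 × 10, A = 700 mm², y = 275 mm, Ī = 5833.333 mm⁴.
Bottom flange (beyond web): 70 × 10, A = 700 mm², y = 5 mm, Ī = 5833.333 mm⁴.
By symmetry the centroid is at mid-height, ȳ = 140 mm.
Transfer each piece to the centroidal x-axis using Ī + A·d² with d = y − 140:
  web: d = 0 mm → contributes +18 293 333 mm⁴
  top flange (beyond web): d = 135 mm → contributes +12 763 333 mm⁴
  bottom flange (beyond web): d = -135 mm → contributes +12 763 333 mm⁴
Total I = 43 820 000 mm⁴.
For the y-axis: x̄ = 18.33333 mm.
Repeating about the centroidal y-axis gives I_y = 2 088 333 mm⁴.
Polar second moment: J = I_x + I_y = 45 908 333 mm⁴.

J ≈ 4.5908 × 10⁷ mm⁴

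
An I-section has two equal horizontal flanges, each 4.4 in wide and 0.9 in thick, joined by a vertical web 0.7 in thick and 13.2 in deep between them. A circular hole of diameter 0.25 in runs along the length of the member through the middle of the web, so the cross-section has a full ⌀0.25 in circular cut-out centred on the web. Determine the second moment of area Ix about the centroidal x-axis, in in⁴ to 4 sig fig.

Split into non-overlapping primitives; take the origin at the lower-left of the bounding box.
Bottom flange: 4.4 × 0.9, A = 3.96 in², y = 0.45 in, Ī = 0.2673 in⁴.
Web: 0.7 × 13.2, A = 9.24 in², y = 7.5 in, Ī = 134.165 in⁴.
Top flange: 4.4 × 0.9, A = 3.96 in², y = 14.55 in, Ī = 0.2673 in⁴.
Hole (subtracted): ⌀0.25, A = 0.0490874 in², y = 7.5 in, Ī = 0.000191748 in⁴.
By symmetry the centroid is at mid-height, ȳ = 7.5 in.
Transfer each piece to the centroidal x-axis using Ī + A·d² with d = y − 7.5:
  bottom flange: d = -7.05 in → contributes +197.089 in⁴
  web: d = 0 in → contributes +134.165 in⁴
  top flange: d = 7.05 in → contributes +197.089 in⁴
  hole: d = 0 in → contributes −0.000191748 in⁴
Total I = 528.343 in⁴.

Ix ≈ 528.3 in⁴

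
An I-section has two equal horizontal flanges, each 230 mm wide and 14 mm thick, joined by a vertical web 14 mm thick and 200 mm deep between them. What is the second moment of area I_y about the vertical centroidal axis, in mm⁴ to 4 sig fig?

I_y ≈ 2.844 × 10⁷ mm⁴

Decompose the section into non-overlapping parts with the origin at the bottom-left of its bounding rectangle.
Bottom flange: 230 × 14, A = 3 220 mm², x = 115 mm, Ī = 14 194 833 mm⁴.
Web: 14 × 200, A = 2 800 mm², x = 115 mm, Ī = 45733.3 mm⁴.
Top flange: 230 × 14, A = 3 220 mm², x = 115 mm, Ī = 14 194 833 mm⁴.
By symmetry the centroid is at mid-width, x̄ = 115 mm.
All pieces are centred on the vertical centroidal axis, so I = ΣĪ = 28 435 400 mm⁴.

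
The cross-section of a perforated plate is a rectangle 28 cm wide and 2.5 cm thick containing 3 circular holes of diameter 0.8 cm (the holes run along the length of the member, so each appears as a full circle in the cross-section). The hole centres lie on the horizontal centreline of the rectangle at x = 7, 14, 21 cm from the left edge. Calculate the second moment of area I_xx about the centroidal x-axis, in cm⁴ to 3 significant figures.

I_xx ≈ 36.4 cm⁴

Split into non-overlapping primitives; take the origin at the lower-left of the bounding box.
Plate: 28 × 2.5, A = 70 cm², y = 1.25 cm, Ī = 36.458 cm⁴.
Hole 1 (subtracted): ⌀0.8, A = 0.50265 cm², y = 1.25 cm, Ī = 0.020106 cm⁴.
Hole 2 (subtracted): ⌀0.8, A = 0.50265 cm², y = 1.25 cm, Ī = 0.020106 cm⁴.
Hole 3 (subtracted): ⌀0.8, A = 0.50265 cm², y = 1.25 cm, Ī = 0.020106 cm⁴.
By symmetry the centroid is at mid-height, ȳ = 1.25 cm.
All pieces are centred on the centroidal x-axis, so I = ΣĪ (holes subtracted) = 36.398 cm⁴.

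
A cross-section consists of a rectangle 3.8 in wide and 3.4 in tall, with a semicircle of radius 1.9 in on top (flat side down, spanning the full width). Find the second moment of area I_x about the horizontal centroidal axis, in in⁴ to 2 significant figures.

I_x ≈ 39 in⁴

Break the section into simple shapes (no overlaps), measuring from the bottom-left corner of the bounding box.
Rectangular body: 3.8 × 3.4, A = 12.92 in², y = 1.7 in, Ī = 12.45 in⁴.
Semicircular cap: semicircle r = 1.9, A = 5.671 in², y = 4.206 in, Ī = 1.43 in⁴.
Centroid: ȳ = ΣA·y / ΣA = 2.465 in.
Transfer each piece to the horizontal centroidal axis using Ī + A·d² with d = y − 2.465:
  rectangular body: d = -0.7645 in → contributes +20 in⁴
  semicircular cap: d = 1.742 in → contributes +18.64 in⁴
Total I = 38.63 in⁴.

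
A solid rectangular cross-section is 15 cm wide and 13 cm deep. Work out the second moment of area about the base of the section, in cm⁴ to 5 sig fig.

I_base ≈ 1.0985 × 10⁴ cm⁴

The section: 15 × 13, A = 195 cm², y = 6.5 cm, Ī = 2746.25 cm⁴.
Transfer it to the bottom edge using Ī + A·d² with d = y − 0:
  the section: d = 6.5 cm → contributes +10 985 cm⁴
Total I = 10 985 cm⁴.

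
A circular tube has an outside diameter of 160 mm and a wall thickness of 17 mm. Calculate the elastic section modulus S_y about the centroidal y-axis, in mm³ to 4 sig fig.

Treat the section as a set of non-overlapping primitives; coordinates are from the bounding-box lower-left.
Outer circle: ⌀160, A = 20106.2 mm², x = 80 mm, Ī = 32 169 909 mm⁴.
Bore (subtracted): ⌀126, A = 12 469 mm², x = 80 mm, Ī = 12 372 347 mm⁴.
By symmetry the centroid is at mid-width, x̄ = 80 mm.
All pieces are centred on the centroidal y-axis, so I = ΣĪ (holes subtracted) = 19 797 562 mm⁴.
Extreme fibre distance c = 80 mm; S = I/c = 247 470 mm³.

S_y ≈ 2.475 × 10⁵ mm³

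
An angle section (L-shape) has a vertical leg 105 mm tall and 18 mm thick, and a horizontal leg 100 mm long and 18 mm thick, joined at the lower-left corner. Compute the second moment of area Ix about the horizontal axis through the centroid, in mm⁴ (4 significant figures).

Ix ≈ 3.345 × 10⁶ mm⁴

Decompose the section into non-overlapping parts with the origin at the bottom-left of its bounding rectangle.
Vertical leg: 18 × 105, A = 1 890 mm², y = 52.5 mm, Ī = 1 736 438 mm⁴.
Horizontal leg (remainder): 82 × 18, A = 1 476 mm², y = 9 mm, Ī = 39 852 mm⁴.
Centroid: ȳ = ΣA·y / ΣA = 33.4251 mm.
Transfer each piece to the horizontal axis through the centroid using Ī + A·d² with d = y − 33.4251:
  vertical leg: d = 19.0749 mm → contributes +2 424 115 mm⁴
  horizontal leg (remainder): d = -24.4251 mm → contributes +920 415 mm⁴
Total I = 3 344 530 mm⁴.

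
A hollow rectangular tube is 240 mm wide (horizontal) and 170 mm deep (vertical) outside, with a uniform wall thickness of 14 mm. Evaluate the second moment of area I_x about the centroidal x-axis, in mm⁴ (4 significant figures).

I_x ≈ 4.768 × 10⁷ mm⁴

Break the section into simple shapes (no overlaps), measuring from the bottom-left corner of the bounding box.
Outer rectangle: 240 × 170, A = 40 800 mm², y = 85 mm, Ī = 98 260 000 mm⁴.
Inner void (subtracted): 212 × 142, A = 30 104 mm², y = 85 mm, Ī = 50 584 755 mm⁴.
By symmetry the centroid is at mid-height, ȳ = 85 mm.
All pieces are centred on the centroidal x-axis, so I = ΣĪ (holes subtracted) = 47 675 245 mm⁴.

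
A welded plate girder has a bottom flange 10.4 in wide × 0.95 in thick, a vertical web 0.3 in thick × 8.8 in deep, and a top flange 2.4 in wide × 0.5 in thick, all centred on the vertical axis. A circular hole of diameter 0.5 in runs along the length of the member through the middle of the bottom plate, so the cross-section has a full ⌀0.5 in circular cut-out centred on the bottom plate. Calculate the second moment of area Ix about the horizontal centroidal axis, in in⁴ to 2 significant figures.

Ix ≈ 150 in⁴

Break the section into simple shapes (no overlaps), measuring from the bottom-left corner of the bounding box.
Bottom plate: 10.4 × 0.95, A = 9.88 in², y = 0.475 in, Ī = 0.7431 in⁴.
Web plate: 0.3 × 8.8, A = 2.64 in², y = 5.35 in, Ī = 17.04 in⁴.
Top plate: 2.4 × 0.5, A = 1.2 in², y = 10 in, Ī = 0.025 in⁴.
Hole (subtracted): ⌀0.5, A = 0.1963 in², y = 0.475 in, Ī = 0.003068 in⁴.
Centroid: ȳ = ΣA·y / ΣA = 2.272 in.
Transfer each piece to the horizontal centroidal axis using Ī + A·d² with d = y − 2.272:
  bottom plate: d = -1.797 in → contributes +32.64 in⁴
  web plate: d = 3.078 in → contributes +42.05 in⁴
  top plate: d = 7.728 in → contributes +71.69 in⁴
  hole: d = -1.797 in → contributes −0.637 in⁴
Total I = 145.8 in⁴.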